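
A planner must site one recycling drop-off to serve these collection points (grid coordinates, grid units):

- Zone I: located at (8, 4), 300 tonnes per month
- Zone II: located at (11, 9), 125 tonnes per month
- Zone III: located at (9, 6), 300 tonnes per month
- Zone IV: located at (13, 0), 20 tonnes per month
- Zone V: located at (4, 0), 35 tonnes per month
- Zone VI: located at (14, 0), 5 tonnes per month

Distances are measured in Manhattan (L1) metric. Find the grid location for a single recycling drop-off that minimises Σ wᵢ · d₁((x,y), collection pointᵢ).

(9, 6)

Manhattan distance separates: Σwᵢ(|x−xᵢ|+|y−yᵢ|) = Σwᵢ|x−xᵢ| + Σwᵢ|y−yᵢ|, so x and y are optimised independently as 1-D weighted medians.
Total weight W = 785; half = 392.5.
x-coordinate, sorted with cumulative weight:
  x=4 (Zone V, w=35) cum 35
  x=8 (Zone I, w=300) cum 335
  x=9 (Zone III, w=300) cum 635  ← median
  x=11 (Zone II, w=125) cum 760
  x=13 (Zone IV, w=20) cum 780
  x=14 (Zone VI, w=5) cum 785
⇒ x* = 9
y-coordinate, sorted with cumulative weight:
  y=0 (Zone IV, w=20) cum 20
  y=0 (Zone V, w=35) cum 55
  y=0 (Zone VI, w=5) cum 60
  y=4 (Zone I, w=300) cum 360
  y=6 (Zone III, w=300) cum 660  ← median
  y=9 (Zone II, w=125) cum 785
⇒ y* = 6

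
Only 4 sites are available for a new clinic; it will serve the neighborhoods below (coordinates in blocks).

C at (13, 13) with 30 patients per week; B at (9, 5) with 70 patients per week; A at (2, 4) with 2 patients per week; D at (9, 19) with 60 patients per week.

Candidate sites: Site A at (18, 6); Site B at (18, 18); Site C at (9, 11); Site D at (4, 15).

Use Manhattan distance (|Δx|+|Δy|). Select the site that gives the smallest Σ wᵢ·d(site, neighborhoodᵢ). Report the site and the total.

Site C, total 1108 blocks

Total weighted distance at each candidate:
  Site A (18, 6): total = 2416
  Site B (18, 18): total = 2500
  Site C (9, 11): total = 1108
  Site D (4, 15): total = 1946
Minimum is at Site C with total 1108 blocks.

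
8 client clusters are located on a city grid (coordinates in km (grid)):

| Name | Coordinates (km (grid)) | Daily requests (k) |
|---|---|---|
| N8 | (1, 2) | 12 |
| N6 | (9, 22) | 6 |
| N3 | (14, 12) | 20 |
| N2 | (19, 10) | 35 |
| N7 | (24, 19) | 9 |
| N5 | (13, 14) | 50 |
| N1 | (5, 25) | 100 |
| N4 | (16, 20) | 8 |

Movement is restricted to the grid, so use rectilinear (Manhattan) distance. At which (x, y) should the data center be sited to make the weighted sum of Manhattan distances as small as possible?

Manhattan distance separates: Σwᵢ(|x−xᵢ|+|y−yᵢ|) = Σwᵢ|x−xᵢ| + Σwᵢ|y−yᵢ|, so x and y are optimised independently as 1-D weighted medians.
Total weight W = 240; half = 120.
x-coordinate, sorted with cumulative weight:
  x=1 (N8, w=12) cum 12
  x=5 (N1, w=100) cum 112
  x=9 (N6, w=6) cum 118
  x=13 (N5, w=50) cum 168  ← median
  x=14 (N3, w=20) cum 188
  x=16 (N4, w=8) cum 196
  x=19 (N2, w=35) cum 231
  x=24 (N7, w=9) cum 240
⇒ x* = 13
y-coordinate, sorted with cumulative weight:
  y=2 (N8, w=12) cum 12
  y=10 (N2, w=35) cum 47
  y=12 (N3, w=20) cum 67
  y=14 (N5, w=50) cum 117
  y=19 (N7, w=9) cum 126  ← median
  y=20 (N4, w=8) cum 134
  y=22 (N6, w=6) cum 140
  y=25 (N1, w=100) cum 240
⇒ y* = 19

(13, 19)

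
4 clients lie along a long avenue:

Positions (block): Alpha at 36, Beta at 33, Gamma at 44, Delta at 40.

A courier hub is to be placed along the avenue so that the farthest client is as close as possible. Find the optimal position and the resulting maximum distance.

The 1-center on a line is the midpoint of the two extreme points: leftmost at 33, rightmost at 44.
Optimal location = (33 + 44)/2 = 38.5; maximum distance = (44 − 33)/2 = 5.5.

location 38.5, max distance 5.5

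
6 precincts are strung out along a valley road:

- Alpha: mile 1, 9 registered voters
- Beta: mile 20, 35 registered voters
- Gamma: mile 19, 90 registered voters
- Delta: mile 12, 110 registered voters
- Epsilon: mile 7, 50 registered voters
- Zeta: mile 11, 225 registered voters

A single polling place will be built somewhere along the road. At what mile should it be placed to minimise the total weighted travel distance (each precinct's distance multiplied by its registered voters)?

For a sum of weighted absolute distances on a line, the optimum is the weighted median (not the mean). Total weight W = 519; half-weight = 259.5.
Sort by position and accumulate weight:
  mile 1 (Alpha, w=9) → cum 9
  mile 7 (Epsilon, w=50) → cum 59
  mile 11 (Zeta, w=225) → cum 284  ≥ 259.5 → median here
  mile 12 (Delta, w=110) → cum 394
  mile 19 (Gamma, w=90) → cum 484
  mile 20 (Beta, w=35) → cum 519
Optimal location: mile 11.

x = 11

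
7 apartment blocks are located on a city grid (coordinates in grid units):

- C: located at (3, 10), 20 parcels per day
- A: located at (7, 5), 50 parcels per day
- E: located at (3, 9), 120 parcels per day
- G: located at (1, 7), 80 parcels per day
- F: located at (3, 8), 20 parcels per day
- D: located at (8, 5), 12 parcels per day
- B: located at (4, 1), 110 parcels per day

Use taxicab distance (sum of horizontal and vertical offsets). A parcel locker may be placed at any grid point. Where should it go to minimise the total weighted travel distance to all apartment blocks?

Manhattan distance separates: Σwᵢ(|x−xᵢ|+|y−yᵢ|) = Σwᵢ|x−xᵢ| + Σwᵢ|y−yᵢ|, so x and y are optimised independently as 1-D weighted medians.
Total weight W = 412; half = 206.
x-coordinate, sorted with cumulative weight:
  x=1 (G, w=80) cum 80
  x=3 (C, w=20) cum 100
  x=3 (E, w=120) cum 220  ← median
  x=3 (F, w=20) cum 240
  x=4 (B, w=110) cum 350
  x=7 (A, w=50) cum 400
  x=8 (D, w=12) cum 412
⇒ x* = 3
y-coordinate, sorted with cumulative weight:
  y=1 (B, w=110) cum 110
  y=5 (A, w=50) cum 160
  y=5 (D, w=12) cum 172
  y=7 (G, w=80) cum 252  ← median
  y=8 (F, w=20) cum 272
  y=9 (E, w=120) cum 392
  y=10 (C, w=20) cum 412
⇒ y* = 7

(3, 7)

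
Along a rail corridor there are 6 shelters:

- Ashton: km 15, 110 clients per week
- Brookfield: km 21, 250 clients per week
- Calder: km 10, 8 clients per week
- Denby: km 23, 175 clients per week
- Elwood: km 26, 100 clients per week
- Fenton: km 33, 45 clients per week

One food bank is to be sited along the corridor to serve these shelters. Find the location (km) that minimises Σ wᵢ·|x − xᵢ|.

x = 21

For a sum of weighted absolute distances on a line, the optimum is the weighted median (not the mean). Total weight W = 688; half-weight = 344.
Sort by position and accumulate weight:
  km 10 (Calder, w=8) → cum 8
  km 15 (Ashton, w=110) → cum 118
  km 21 (Brookfield, w=250) → cum 368  ≥ 344 → median here
  km 23 (Denby, w=175) → cum 543
  km 26 (Elwood, w=100) → cum 643
  km 33 (Fenton, w=45) → cum 688
Optimal location: km 21.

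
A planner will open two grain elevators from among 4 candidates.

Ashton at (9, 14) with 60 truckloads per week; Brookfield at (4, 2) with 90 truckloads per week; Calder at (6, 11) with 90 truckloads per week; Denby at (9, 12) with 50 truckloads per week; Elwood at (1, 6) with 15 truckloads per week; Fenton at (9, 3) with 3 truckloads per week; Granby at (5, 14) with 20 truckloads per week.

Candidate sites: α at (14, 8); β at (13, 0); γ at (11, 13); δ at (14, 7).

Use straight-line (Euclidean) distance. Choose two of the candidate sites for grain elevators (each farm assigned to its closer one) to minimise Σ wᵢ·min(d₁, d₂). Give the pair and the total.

Evaluate every pair (each demand assigned to the nearer of the two):
  {β, γ}: total = 1880.1
  {γ, δ}: total = 2060.8
  {α, γ}: total = 2106.2
  {α, β}: total = 2816.1
  {β, δ}: total = 2943.0
  {α, δ}: total = 2995.1
Best pair: {β, γ} with total 1880.1.

{β, γ}, total 1880.1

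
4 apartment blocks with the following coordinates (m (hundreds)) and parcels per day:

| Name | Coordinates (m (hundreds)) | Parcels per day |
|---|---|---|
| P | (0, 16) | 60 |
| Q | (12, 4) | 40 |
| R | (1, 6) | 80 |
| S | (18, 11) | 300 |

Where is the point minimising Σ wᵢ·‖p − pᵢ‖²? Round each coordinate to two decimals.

(12.42, 10.21)

The minimiser of Σwᵢ‖p−pᵢ‖² is the weighted centroid p* = (Σwᵢpᵢ)/(Σwᵢ).
Σwᵢ = 480.
Σwᵢxᵢ = 60·0 + 40·12 + 80·1 + 300·18 = 5960.
Σwᵢyᵢ = 60·16 + 40·4 + 80·6 + 300·11 = 4900.
x* = 5960/480 = 12.42, y* = 4900/480 = 10.21.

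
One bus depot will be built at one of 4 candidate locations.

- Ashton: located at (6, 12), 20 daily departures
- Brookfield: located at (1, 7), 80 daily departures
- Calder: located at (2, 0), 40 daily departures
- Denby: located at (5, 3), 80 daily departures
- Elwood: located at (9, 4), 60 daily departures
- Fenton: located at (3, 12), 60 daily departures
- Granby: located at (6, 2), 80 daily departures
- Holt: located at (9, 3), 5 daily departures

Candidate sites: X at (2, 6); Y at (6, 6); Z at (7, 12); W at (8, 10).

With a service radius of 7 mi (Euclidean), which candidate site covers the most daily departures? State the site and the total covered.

Coverage radius r = 7 mi; a point is covered iff (Δx)²+(Δy)² ≤ 7² = 49.
  X (2, 6): covers {Brookfield, Calder, Denby, Fenton, Granby} → 340
  Y (6, 6): covers {Ashton, Brookfield, Denby, Elwood, Fenton, Granby, Holt} → 385
  Z (7, 12): covers {Ashton, Fenton} → 80
  W (8, 10): covers {Ashton, Elwood, Fenton} → 140
Maximum coverage at Y: 385 daily departures.

Y, covering 385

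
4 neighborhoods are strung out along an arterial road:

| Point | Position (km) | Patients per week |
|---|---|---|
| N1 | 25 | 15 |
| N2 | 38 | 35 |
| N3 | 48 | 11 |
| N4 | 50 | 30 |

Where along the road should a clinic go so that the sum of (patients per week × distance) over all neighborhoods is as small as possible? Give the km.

For a sum of weighted absolute distances on a line, the optimum is the weighted median (not the mean). Total weight W = 91; half-weight = 45.5.
Sort by position and accumulate weight:
  km 25 (N1, w=15) → cum 15
  km 38 (N2, w=35) → cum 50  ≥ 45.5 → median here
  km 48 (N3, w=11) → cum 61
  km 50 (N4, w=30) → cum 91
Optimal location: km 38.

x = 38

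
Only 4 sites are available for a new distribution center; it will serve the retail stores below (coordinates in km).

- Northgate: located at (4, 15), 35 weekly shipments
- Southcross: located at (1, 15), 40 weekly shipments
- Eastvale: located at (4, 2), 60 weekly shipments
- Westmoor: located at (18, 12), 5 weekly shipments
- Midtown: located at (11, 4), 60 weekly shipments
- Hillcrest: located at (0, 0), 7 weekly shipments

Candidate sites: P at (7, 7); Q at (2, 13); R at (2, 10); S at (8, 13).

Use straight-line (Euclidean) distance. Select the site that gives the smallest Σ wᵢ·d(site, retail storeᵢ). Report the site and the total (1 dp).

P, total 1478.6 km

Total weighted distance at each candidate:
  P (7, 7): total = 1478.6
  Q (2, 13): total = 1795.2
  R (2, 10): total = 1688.2
  S (8, 13): total = 1876.3
Minimum is at P with total 1478.6 km.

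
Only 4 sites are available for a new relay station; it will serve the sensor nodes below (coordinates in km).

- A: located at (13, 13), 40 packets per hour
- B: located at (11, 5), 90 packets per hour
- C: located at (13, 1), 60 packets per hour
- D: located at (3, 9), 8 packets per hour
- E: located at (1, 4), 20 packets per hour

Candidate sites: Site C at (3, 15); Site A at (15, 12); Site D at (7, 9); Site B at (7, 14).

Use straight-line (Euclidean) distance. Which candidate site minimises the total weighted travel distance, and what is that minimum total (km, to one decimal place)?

Site D, total 1585.8 km

Total weighted distance at each candidate:
  Site C (3, 15): total = 2864.4
  Site A (15, 12): total = 1907.3
  Site D (7, 9): total = 1585.8
  Site B (7, 14): total = 2273.2
Minimum is at Site D with total 1585.8 km.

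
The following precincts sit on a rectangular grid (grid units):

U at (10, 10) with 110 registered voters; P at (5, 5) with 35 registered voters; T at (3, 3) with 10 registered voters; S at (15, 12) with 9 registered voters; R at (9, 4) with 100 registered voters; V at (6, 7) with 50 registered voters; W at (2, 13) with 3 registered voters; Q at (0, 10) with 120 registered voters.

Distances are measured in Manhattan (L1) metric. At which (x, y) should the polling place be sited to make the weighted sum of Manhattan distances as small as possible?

Manhattan distance separates: Σwᵢ(|x−xᵢ|+|y−yᵢ|) = Σwᵢ|x−xᵢ| + Σwᵢ|y−yᵢ|, so x and y are optimised independently as 1-D weighted medians.
Total weight W = 437; half = 218.5.
x-coordinate, sorted with cumulative weight:
  x=0 (Q, w=120) cum 120
  x=2 (W, w=3) cum 123
  x=3 (T, w=10) cum 133
  x=5 (P, w=35) cum 168
  x=6 (V, w=50) cum 218
  x=9 (R, w=100) cum 318  ← median
  x=10 (U, w=110) cum 428
  x=15 (S, w=9) cum 437
⇒ x* = 9
y-coordinate, sorted with cumulative weight:
  y=3 (T, w=10) cum 10
  y=4 (R, w=100) cum 110
  y=5 (P, w=35) cum 145
  y=7 (V, w=50) cum 195
  y=10 (U, w=110) cum 305  ← median
  y=10 (Q, w=120) cum 425
  y=12 (S, w=9) cum 434
  y=13 (W, w=3) cum 437
⇒ y* = 10

(9, 10)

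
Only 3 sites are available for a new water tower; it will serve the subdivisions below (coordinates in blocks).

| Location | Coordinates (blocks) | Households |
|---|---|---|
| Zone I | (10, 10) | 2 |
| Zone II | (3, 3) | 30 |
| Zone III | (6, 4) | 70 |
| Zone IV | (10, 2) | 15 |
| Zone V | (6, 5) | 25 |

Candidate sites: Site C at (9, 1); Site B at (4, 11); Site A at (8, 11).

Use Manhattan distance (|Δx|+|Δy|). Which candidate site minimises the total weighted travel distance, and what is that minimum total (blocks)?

Site C, total 885 blocks

Total weighted distance at each candidate:
  Site C (9, 1): total = 885
  Site B (4, 11): total = 1339
  Site A (8, 11): total = 1391
Minimum is at Site C with total 885 blocks.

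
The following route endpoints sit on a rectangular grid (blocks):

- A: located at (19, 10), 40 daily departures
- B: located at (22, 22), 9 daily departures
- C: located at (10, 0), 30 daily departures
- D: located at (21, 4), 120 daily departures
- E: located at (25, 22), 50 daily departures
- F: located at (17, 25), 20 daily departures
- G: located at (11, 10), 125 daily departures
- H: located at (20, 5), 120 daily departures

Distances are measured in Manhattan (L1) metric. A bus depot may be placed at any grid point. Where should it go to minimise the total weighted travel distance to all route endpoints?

Manhattan distance separates: Σwᵢ(|x−xᵢ|+|y−yᵢ|) = Σwᵢ|x−xᵢ| + Σwᵢ|y−yᵢ|, so x and y are optimised independently as 1-D weighted medians.
Total weight W = 514; half = 257.
x-coordinate, sorted with cumulative weight:
  x=10 (C, w=30) cum 30
  x=11 (G, w=125) cum 155
  x=17 (F, w=20) cum 175
  x=19 (A, w=40) cum 215
  x=20 (H, w=120) cum 335  ← median
  x=21 (D, w=120) cum 455
  x=22 (B, w=9) cum 464
  x=25 (E, w=50) cum 514
⇒ x* = 20
y-coordinate, sorted with cumulative weight:
  y=0 (C, w=30) cum 30
  y=4 (D, w=120) cum 150
  y=5 (H, w=120) cum 270  ← median
  y=10 (A, w=40) cum 310
  y=10 (G, w=125) cum 435
  y=22 (B, w=9) cum 444
  y=22 (E, w=50) cum 494
  y=25 (F, w=20) cum 514
⇒ y* = 5

(20, 5)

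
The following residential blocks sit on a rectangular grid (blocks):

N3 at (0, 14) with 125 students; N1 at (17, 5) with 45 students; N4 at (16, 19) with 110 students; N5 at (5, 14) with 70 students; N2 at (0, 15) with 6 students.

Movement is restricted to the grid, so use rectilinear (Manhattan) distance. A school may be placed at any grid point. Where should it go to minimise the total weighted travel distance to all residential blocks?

(5, 14)

Manhattan distance separates: Σwᵢ(|x−xᵢ|+|y−yᵢ|) = Σwᵢ|x−xᵢ| + Σwᵢ|y−yᵢ|, so x and y are optimised independently as 1-D weighted medians.
Total weight W = 356; half = 178.
x-coordinate, sorted with cumulative weight:
  x=0 (N3, w=125) cum 125
  x=0 (N2, w=6) cum 131
  x=5 (N5, w=70) cum 201  ← median
  x=16 (N4, w=110) cum 311
  x=17 (N1, w=45) cum 356
⇒ x* = 5
y-coordinate, sorted with cumulative weight:
  y=5 (N1, w=45) cum 45
  y=14 (N3, w=125) cum 170
  y=14 (N5, w=70) cum 240  ← median
  y=15 (N2, w=6) cum 246
  y=19 (N4, w=110) cum 356
⇒ y* = 14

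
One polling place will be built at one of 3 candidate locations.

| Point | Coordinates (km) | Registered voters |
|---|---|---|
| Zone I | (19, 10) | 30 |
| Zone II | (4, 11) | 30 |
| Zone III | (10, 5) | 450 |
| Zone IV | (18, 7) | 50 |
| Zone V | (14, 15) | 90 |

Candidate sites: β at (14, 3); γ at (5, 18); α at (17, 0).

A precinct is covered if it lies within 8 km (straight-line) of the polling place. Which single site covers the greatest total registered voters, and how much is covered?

Coverage radius r = 8 km; a point is covered iff (Δx)²+(Δy)² ≤ 8² = 64.
  β (14, 3): covers {Zone III, Zone IV} → 500
  γ (5, 18): covers {Zone II} → 30
  α (17, 0): covers {Zone IV} → 50
Maximum coverage at β: 500 registered voters.

β, covering 500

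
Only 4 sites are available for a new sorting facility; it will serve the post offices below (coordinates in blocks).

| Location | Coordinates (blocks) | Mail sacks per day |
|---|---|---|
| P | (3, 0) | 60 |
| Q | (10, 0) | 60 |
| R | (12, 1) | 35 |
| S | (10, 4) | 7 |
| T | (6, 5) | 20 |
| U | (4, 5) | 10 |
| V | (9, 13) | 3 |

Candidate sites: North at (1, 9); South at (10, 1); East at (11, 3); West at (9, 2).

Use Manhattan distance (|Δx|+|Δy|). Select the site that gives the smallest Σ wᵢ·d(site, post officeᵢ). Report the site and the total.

South, total 930 blocks

Total weighted distance at each candidate:
  North (1, 9): total = 2789
  South (10, 1): total = 930
  East (11, 3): total = 1285
  West (9, 2): total = 1054
Minimum is at South with total 930 blocks.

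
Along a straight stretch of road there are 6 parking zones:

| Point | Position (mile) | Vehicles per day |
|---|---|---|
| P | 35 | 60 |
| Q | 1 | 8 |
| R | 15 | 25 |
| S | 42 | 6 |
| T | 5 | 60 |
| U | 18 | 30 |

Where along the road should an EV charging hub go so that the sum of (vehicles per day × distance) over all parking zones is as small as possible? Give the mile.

For a sum of weighted absolute distances on a line, the optimum is the weighted median (not the mean). Total weight W = 189; half-weight = 94.5.
Sort by position and accumulate weight:
  mile 1 (Q, w=8) → cum 8
  mile 5 (T, w=60) → cum 68
  mile 15 (R, w=25) → cum 93
  mile 18 (U, w=30) → cum 123  ≥ 94.5 → median here
  mile 35 (P, w=60) → cum 183
  mile 42 (S, w=6) → cum 189
Optimal location: mile 18.

x = 18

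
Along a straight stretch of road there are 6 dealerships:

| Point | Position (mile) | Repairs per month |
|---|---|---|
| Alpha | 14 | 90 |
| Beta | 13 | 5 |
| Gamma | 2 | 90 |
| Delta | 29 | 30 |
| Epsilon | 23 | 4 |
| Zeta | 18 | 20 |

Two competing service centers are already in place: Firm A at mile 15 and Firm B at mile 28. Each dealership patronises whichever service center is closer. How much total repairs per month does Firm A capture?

205

The indifferent point is the midpoint (15+28)/2 = 21.5; dealerships left of it (closer to Firm A at 15) go to Firm A, those right go to Firm B.
  Gamma at 2 (w=90) → Firm A
  Beta at 13 (w=5) → Firm A
  Alpha at 14 (w=90) → Firm A
  Zeta at 18 (w=20) → Firm A
  Epsilon at 23 (w=4) → Firm B
  Delta at 29 (w=30) → Firm B
Firm A captures 205; Firm B captures 34.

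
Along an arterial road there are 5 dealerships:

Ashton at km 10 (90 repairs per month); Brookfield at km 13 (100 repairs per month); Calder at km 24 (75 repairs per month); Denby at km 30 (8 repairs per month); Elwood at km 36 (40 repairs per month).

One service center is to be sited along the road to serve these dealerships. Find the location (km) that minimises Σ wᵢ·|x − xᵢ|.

x = 13

For a sum of weighted absolute distances on a line, the optimum is the weighted median (not the mean). Total weight W = 313; half-weight = 156.5.
Sort by position and accumulate weight:
  km 10 (Ashton, w=90) → cum 90
  km 13 (Brookfield, w=100) → cum 190  ≥ 156.5 → median here
  km 24 (Calder, w=75) → cum 265
  km 30 (Denby, w=8) → cum 273
  km 36 (Elwood, w=40) → cum 313
Optimal location: km 13.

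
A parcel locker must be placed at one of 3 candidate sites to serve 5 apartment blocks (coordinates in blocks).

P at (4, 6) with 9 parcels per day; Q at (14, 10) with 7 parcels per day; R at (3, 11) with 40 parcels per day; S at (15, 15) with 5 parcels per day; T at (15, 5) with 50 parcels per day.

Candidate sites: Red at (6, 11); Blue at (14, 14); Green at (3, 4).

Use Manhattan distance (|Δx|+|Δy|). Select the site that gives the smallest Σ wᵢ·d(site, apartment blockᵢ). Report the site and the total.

Red, total 1061 blocks

Total weighted distance at each candidate:
  Red (6, 11): total = 1061
  Blue (14, 14): total = 1260
  Green (3, 4): total = 1191
Minimum is at Red with total 1061 blocks.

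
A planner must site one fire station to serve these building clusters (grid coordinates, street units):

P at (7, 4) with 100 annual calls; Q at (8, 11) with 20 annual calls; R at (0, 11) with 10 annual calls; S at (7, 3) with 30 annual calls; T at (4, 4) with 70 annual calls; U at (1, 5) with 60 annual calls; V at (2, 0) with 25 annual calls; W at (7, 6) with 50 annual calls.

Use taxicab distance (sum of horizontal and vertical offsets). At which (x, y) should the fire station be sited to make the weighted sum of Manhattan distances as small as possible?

Manhattan distance separates: Σwᵢ(|x−xᵢ|+|y−yᵢ|) = Σwᵢ|x−xᵢ| + Σwᵢ|y−yᵢ|, so x and y are optimised independently as 1-D weighted medians.
Total weight W = 365; half = 182.5.
x-coordinate, sorted with cumulative weight:
  x=0 (R, w=10) cum 10
  x=1 (U, w=60) cum 70
  x=2 (V, w=25) cum 95
  x=4 (T, w=70) cum 165
  x=7 (P, w=100) cum 265  ← median
  x=7 (S, w=30) cum 295
  x=7 (W, w=50) cum 345
  x=8 (Q, w=20) cum 365
⇒ x* = 7
y-coordinate, sorted with cumulative weight:
  y=0 (V, w=25) cum 25
  y=3 (S, w=30) cum 55
  y=4 (P, w=100) cum 155
  y=4 (T, w=70) cum 225  ← median
  y=5 (U, w=60) cum 285
  y=6 (W, w=50) cum 335
  y=11 (Q, w=20) cum 355
  y=11 (R, w=10) cum 365
⇒ y* = 4

(7, 4)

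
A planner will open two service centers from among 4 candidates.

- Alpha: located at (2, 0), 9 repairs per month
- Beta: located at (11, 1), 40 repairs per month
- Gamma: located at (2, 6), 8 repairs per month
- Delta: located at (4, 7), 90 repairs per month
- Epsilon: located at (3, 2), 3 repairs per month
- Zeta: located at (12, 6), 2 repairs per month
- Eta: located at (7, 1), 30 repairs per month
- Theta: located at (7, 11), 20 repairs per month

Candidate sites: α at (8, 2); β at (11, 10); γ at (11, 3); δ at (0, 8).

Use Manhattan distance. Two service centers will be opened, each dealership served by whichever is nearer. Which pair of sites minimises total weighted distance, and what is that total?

{α, δ}, total 1005

Evaluate every pair (each demand assigned to the nearer of the two):
  {α, δ}: total = 1005
  {γ, δ}: total = 1067
  {α, β}: total = 1307
  {α, γ}: total = 1325
  {β, δ}: total = 1459
  {β, γ}: total = 1499
Best pair: {α, δ} with total 1005.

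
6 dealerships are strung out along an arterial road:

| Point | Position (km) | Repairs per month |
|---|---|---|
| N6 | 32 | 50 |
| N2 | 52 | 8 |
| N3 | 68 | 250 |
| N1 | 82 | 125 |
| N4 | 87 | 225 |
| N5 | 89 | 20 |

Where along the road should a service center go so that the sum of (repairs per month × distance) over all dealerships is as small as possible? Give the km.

For a sum of weighted absolute distances on a line, the optimum is the weighted median (not the mean). Total weight W = 678; half-weight = 339.
Sort by position and accumulate weight:
  km 32 (N6, w=50) → cum 50
  km 52 (N2, w=8) → cum 58
  km 68 (N3, w=250) → cum 308
  km 82 (N1, w=125) → cum 433  ≥ 339 → median here
  km 87 (N4, w=225) → cum 658
  km 89 (N5, w=20) → cum 678
Optimal location: km 82.

x = 82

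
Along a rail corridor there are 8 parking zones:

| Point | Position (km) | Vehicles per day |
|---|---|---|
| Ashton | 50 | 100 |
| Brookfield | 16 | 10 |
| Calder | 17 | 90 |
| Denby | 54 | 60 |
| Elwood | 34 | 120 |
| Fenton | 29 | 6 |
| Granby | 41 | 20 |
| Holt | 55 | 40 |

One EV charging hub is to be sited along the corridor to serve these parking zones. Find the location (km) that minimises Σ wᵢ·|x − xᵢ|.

x = 34

For a sum of weighted absolute distances on a line, the optimum is the weighted median (not the mean). Total weight W = 446; half-weight = 223.
Sort by position and accumulate weight:
  km 16 (Brookfield, w=10) → cum 10
  km 17 (Calder, w=90) → cum 100
  km 29 (Fenton, w=6) → cum 106
  km 34 (Elwood, w=120) → cum 226  ≥ 223 → median here
  km 41 (Granby, w=20) → cum 246
  km 50 (Ashton, w=100) → cum 346
  km 54 (Denby, w=60) → cum 406
  km 55 (Holt, w=40) → cum 446
Optimal location: km 34.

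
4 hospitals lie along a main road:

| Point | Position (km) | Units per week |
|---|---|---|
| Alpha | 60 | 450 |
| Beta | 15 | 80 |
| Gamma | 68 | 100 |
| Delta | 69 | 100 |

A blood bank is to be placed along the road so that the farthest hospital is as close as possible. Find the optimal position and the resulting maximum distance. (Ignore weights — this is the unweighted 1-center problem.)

The 1-center on a line is the midpoint of the two extreme points: leftmost at 15, rightmost at 69.
Optimal location = (15 + 69)/2 = 42; maximum distance = (69 − 15)/2 = 27.

location 42, max distance 27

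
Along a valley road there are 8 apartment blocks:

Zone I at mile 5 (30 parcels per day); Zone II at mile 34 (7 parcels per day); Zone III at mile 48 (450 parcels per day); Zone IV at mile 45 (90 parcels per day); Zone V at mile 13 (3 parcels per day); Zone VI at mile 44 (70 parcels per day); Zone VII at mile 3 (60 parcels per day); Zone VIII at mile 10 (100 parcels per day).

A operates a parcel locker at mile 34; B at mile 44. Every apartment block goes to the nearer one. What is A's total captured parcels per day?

The indifferent point is the midpoint (34+44)/2 = 39; apartment blocks left of it (closer to A at 34) go to A, those right go to B.
  Zone VII at 3 (w=60) → A
  Zone I at 5 (w=30) → A
  Zone VIII at 10 (w=100) → A
  Zone V at 13 (w=3) → A
  Zone II at 34 (w=7) → A
  Zone VI at 44 (w=70) → B
  Zone IV at 45 (w=90) → B
  Zone III at 48 (w=450) → B
A captures 200; B captures 610.

200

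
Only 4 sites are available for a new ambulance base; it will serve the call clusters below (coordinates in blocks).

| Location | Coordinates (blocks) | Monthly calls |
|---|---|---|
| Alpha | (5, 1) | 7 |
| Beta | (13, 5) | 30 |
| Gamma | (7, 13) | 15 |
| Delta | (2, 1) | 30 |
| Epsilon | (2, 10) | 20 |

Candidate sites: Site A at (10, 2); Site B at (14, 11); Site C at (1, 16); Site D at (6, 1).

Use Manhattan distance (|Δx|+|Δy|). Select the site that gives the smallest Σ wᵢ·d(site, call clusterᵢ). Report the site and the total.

Total weighted distance at each candidate:
  Site A (10, 2): total = 1022
  Site B (14, 11): total = 1398
  Site C (1, 16): total = 1578
  Site D (6, 1): total = 912
Minimum is at Site D with total 912 blocks.

Site D, total 912 blocks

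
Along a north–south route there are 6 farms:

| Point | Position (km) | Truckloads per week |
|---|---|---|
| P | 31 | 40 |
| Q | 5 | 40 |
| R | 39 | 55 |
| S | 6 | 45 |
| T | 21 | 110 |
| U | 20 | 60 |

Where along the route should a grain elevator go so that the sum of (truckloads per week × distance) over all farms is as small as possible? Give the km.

For a sum of weighted absolute distances on a line, the optimum is the weighted median (not the mean). Total weight W = 350; half-weight = 175.
Sort by position and accumulate weight:
  km 5 (Q, w=40) → cum 40
  km 6 (S, w=45) → cum 85
  km 20 (U, w=60) → cum 145
  km 21 (T, w=110) → cum 255  ≥ 175 → median here
  km 31 (P, w=40) → cum 295
  km 39 (R, w=55) → cum 350
Optimal location: km 21.

x = 21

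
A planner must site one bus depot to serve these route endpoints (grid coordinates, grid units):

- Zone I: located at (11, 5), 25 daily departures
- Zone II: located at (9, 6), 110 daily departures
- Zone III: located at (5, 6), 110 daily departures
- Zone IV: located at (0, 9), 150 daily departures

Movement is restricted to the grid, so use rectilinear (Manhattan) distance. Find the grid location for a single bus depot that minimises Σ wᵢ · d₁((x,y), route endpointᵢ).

Manhattan distance separates: Σwᵢ(|x−xᵢ|+|y−yᵢ|) = Σwᵢ|x−xᵢ| + Σwᵢ|y−yᵢ|, so x and y are optimised independently as 1-D weighted medians.
Total weight W = 395; half = 197.5.
x-coordinate, sorted with cumulative weight:
  x=0 (Zone IV, w=150) cum 150
  x=5 (Zone III, w=110) cum 260  ← median
  x=9 (Zone II, w=110) cum 370
  x=11 (Zone I, w=25) cum 395
⇒ x* = 5
y-coordinate, sorted with cumulative weight:
  y=5 (Zone I, w=25) cum 25
  y=6 (Zone II, w=110) cum 135
  y=6 (Zone III, w=110) cum 245  ← median
  y=9 (Zone IV, w=150) cum 395
⇒ y* = 6

(5, 6)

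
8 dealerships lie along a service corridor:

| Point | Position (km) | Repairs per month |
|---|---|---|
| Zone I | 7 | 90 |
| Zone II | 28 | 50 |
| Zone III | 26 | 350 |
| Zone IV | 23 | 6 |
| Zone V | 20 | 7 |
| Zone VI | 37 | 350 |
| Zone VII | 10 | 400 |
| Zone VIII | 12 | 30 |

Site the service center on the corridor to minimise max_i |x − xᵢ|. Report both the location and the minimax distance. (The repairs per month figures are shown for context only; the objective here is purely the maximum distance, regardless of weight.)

The 1-center on a line is the midpoint of the two extreme points: leftmost at 7, rightmost at 37.
Optimal location = (7 + 37)/2 = 22; maximum distance = (37 − 7)/2 = 15.

location 22, max distance 15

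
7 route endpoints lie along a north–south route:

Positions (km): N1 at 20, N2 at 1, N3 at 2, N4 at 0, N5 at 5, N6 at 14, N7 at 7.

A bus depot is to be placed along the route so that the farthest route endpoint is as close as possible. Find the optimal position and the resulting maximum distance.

The 1-center on a line is the midpoint of the two extreme points: leftmost at 0, rightmost at 20.
Optimal location = (0 + 20)/2 = 10; maximum distance = (20 − 0)/2 = 10.

location 10, max distance 10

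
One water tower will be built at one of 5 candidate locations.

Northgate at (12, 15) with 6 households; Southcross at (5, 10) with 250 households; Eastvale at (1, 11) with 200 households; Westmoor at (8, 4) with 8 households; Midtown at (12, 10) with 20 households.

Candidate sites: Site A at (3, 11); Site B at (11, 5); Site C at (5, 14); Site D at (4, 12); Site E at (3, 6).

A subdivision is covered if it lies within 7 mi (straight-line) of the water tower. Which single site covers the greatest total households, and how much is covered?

Coverage radius r = 7 mi; a point is covered iff (Δx)²+(Δy)² ≤ 7² = 49.
  Site A (3, 11): covers {Southcross, Eastvale} → 450
  Site B (11, 5): covers {Westmoor, Midtown} → 28
  Site C (5, 14): covers {Southcross, Eastvale} → 450
  Site D (4, 12): covers {Southcross, Eastvale} → 450
  Site E (3, 6): covers {Southcross, Eastvale, Westmoor} → 458
Maximum coverage at Site E: 458 households.

Site E, covering 458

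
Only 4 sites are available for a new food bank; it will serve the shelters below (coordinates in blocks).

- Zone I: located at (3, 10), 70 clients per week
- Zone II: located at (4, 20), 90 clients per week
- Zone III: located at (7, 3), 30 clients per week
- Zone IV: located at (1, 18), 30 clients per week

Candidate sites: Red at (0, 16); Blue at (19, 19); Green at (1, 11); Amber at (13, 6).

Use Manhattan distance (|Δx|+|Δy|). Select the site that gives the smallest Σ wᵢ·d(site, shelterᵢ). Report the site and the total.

Green, total 1920 blocks

Total weighted distance at each candidate:
  Red (0, 16): total = 2040
  Blue (19, 19): total = 4600
  Green (1, 11): total = 1920
  Amber (13, 6): total = 4040
Minimum is at Green with total 1920 blocks.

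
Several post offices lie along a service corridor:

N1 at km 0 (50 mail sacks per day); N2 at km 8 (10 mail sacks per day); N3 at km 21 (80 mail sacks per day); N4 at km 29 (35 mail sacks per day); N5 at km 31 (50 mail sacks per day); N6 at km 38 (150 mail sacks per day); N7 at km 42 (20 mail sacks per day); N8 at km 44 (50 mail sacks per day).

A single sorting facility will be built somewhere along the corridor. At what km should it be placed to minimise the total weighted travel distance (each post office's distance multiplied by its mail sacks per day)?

x = 31

For a sum of weighted absolute distances on a line, the optimum is the weighted median (not the mean). Total weight W = 445; half-weight = 222.5.
Sort by position and accumulate weight:
  km 0 (N1, w=50) → cum 50
  km 8 (N2, w=10) → cum 60
  km 21 (N3, w=80) → cum 140
  km 29 (N4, w=35) → cum 175
  km 31 (N5, w=50) → cum 225  ≥ 222.5 → median here
  km 38 (N6, w=150) → cum 375
  km 42 (N7, w=20) → cum 395
  km 44 (N8, w=50) → cum 445
Optimal location: km 31.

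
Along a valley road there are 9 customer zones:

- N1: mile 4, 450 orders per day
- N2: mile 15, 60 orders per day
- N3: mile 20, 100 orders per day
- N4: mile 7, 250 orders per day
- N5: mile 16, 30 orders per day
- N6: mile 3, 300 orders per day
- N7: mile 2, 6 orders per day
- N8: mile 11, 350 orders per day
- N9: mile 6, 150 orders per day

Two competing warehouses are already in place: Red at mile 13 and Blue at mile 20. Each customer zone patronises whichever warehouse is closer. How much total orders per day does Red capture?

1596

The indifferent point is the midpoint (13+20)/2 = 16.5; customer zones left of it (closer to Red at 13) go to Red, those right go to Blue.
  N7 at 2 (w=6) → Red
  N6 at 3 (w=300) → Red
  N1 at 4 (w=450) → Red
  N9 at 6 (w=150) → Red
  N4 at 7 (w=250) → Red
  N8 at 11 (w=350) → Red
  N2 at 15 (w=60) → Red
  N5 at 16 (w=30) → Red
  N3 at 20 (w=100) → Blue
Red captures 1596; Blue captures 100.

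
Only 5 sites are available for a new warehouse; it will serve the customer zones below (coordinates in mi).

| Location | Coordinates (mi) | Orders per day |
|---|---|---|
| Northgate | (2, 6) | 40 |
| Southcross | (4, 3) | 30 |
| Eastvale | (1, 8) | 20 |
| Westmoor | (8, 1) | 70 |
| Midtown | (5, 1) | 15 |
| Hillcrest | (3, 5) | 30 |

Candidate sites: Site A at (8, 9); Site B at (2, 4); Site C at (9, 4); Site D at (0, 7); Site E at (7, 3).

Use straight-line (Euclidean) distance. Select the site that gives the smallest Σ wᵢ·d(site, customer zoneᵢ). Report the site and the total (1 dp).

Site B, total 805.2 mi

Total weighted distance at each candidate:
  Site A (8, 9): total = 1506.3
  Site B (2, 4): total = 805.2
  Site C (9, 4): total = 1101.9
  Site D (0, 7): total = 1212.8
  Site E (7, 3): total = 812.6
Minimum is at Site B with total 805.2 mi.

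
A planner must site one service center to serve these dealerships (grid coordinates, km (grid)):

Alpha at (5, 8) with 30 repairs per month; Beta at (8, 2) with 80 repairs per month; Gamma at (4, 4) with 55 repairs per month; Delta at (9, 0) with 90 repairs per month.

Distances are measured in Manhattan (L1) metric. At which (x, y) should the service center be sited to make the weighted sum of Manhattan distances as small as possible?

Manhattan distance separates: Σwᵢ(|x−xᵢ|+|y−yᵢ|) = Σwᵢ|x−xᵢ| + Σwᵢ|y−yᵢ|, so x and y are optimised independently as 1-D weighted medians.
Total weight W = 255; half = 127.5.
x-coordinate, sorted with cumulative weight:
  x=4 (Gamma, w=55) cum 55
  x=5 (Alpha, w=30) cum 85
  x=8 (Beta, w=80) cum 165  ← median
  x=9 (Delta, w=90) cum 255
⇒ x* = 8
y-coordinate, sorted with cumulative weight:
  y=0 (Delta, w=90) cum 90
  y=2 (Beta, w=80) cum 170  ← median
  y=4 (Gamma, w=55) cum 225
  y=8 (Alpha, w=30) cum 255
⇒ y* = 2

(8, 2)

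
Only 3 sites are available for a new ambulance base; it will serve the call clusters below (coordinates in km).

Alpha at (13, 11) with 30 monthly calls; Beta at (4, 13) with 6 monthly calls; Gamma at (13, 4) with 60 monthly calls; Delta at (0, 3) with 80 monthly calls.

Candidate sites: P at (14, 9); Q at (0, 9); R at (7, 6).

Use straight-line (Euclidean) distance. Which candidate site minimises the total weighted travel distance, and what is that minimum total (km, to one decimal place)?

Total weighted distance at each candidate:
  P (14, 9): total = 1656.2
  Q (0, 9): total = 1744.2
  R (7, 6): total = 1268.7
Minimum is at R with total 1268.7 km.

R, total 1268.7 km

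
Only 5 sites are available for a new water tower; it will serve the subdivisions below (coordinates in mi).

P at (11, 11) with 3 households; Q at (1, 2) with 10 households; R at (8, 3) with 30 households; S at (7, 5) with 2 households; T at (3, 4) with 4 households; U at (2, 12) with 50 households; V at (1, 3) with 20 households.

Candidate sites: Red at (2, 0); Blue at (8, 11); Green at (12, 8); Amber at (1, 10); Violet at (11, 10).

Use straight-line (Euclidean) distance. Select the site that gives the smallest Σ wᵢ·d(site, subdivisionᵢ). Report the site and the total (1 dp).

Amber, total 699.9 mi

Total weighted distance at each candidate:
  Red (2, 0): total = 960.1
  Blue (8, 11): total = 926.3
  Green (12, 8): total = 1158.1
  Amber (1, 10): total = 699.9
  Violet (11, 10): total = 1117.5
Minimum is at Amber with total 699.9 mi.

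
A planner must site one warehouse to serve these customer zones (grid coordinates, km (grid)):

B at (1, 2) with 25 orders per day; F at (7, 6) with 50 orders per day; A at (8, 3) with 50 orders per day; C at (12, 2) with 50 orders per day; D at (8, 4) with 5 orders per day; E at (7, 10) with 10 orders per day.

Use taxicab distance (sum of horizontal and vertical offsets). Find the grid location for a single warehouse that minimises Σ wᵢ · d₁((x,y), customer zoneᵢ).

(8, 3)

Manhattan distance separates: Σwᵢ(|x−xᵢ|+|y−yᵢ|) = Σwᵢ|x−xᵢ| + Σwᵢ|y−yᵢ|, so x and y are optimised independently as 1-D weighted medians.
Total weight W = 190; half = 95.
x-coordinate, sorted with cumulative weight:
  x=1 (B, w=25) cum 25
  x=7 (F, w=50) cum 75
  x=7 (E, w=10) cum 85
  x=8 (A, w=50) cum 135  ← median
  x=8 (D, w=5) cum 140
  x=12 (C, w=50) cum 190
⇒ x* = 8
y-coordinate, sorted with cumulative weight:
  y=2 (B, w=25) cum 25
  y=2 (C, w=50) cum 75
  y=3 (A, w=50) cum 125  ← median
  y=4 (D, w=5) cum 130
  y=6 (F, w=50) cum 180
  y=10 (E, w=10) cum 190
⇒ y* = 3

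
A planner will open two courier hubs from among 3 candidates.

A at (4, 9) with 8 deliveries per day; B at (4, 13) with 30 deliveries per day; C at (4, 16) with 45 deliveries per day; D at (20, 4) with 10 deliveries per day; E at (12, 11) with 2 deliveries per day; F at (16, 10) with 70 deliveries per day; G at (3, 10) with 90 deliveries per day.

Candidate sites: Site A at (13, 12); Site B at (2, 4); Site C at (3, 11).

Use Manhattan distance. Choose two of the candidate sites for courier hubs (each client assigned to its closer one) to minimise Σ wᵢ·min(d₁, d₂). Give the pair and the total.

Evaluate every pair (each demand assigned to the nearer of the two):
  {Site A, Site C}: total = 978
  {Site B, Site C}: total = 1652
  {Site A, Site B}: total = 2075
Best pair: {Site A, Site C} with total 978.

{Site A, Site C}, total 978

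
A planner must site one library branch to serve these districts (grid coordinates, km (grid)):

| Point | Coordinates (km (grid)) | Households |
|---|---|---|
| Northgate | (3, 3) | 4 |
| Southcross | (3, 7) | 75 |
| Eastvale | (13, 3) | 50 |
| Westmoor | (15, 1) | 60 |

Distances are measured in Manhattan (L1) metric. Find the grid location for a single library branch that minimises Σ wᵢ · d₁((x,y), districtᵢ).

Manhattan distance separates: Σwᵢ(|x−xᵢ|+|y−yᵢ|) = Σwᵢ|x−xᵢ| + Σwᵢ|y−yᵢ|, so x and y are optimised independently as 1-D weighted medians.
Total weight W = 189; half = 94.5.
x-coordinate, sorted with cumulative weight:
  x=3 (Northgate, w=4) cum 4
  x=3 (Southcross, w=75) cum 79
  x=13 (Eastvale, w=50) cum 129  ← median
  x=15 (Westmoor, w=60) cum 189
⇒ x* = 13
y-coordinate, sorted with cumulative weight:
  y=1 (Westmoor, w=60) cum 60
  y=3 (Northgate, w=4) cum 64
  y=3 (Eastvale, w=50) cum 114  ← median
  y=7 (Southcross, w=75) cum 189
⇒ y* = 3

(13, 3)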